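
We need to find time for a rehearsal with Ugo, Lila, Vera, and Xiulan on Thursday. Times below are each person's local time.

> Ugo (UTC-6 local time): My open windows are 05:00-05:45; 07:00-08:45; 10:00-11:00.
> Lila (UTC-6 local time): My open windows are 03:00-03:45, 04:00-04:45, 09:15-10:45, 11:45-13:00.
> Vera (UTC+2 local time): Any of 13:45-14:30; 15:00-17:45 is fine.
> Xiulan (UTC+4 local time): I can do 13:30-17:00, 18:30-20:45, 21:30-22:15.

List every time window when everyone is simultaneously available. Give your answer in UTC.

none

Ugo in UTC: 11:00-11:45, 13:00-14:45, 16:00-17:00 (add 6h to convert from UTC-6).
Lila in UTC: 09:00-09:45, 10:00-10:45, 15:15-16:45, 17:45-19:00 (add 6h to convert from UTC-6).
Vera in UTC: 11:45-12:30, 13:00-15:45 (subtract 2h to convert from UTC+2).
Xiulan in UTC: 09:30-13:00, 14:30-16:45, 17:30-18:15 (subtract 4h to convert from UTC+4).
Ugo ∩ Lila: 16:00-16:45.
Ugo ∩ Lila ∩ Vera: ∅.
Ugo ∩ Lila ∩ Vera ∩ Xiulan: ∅.
There is no time when everyone is free.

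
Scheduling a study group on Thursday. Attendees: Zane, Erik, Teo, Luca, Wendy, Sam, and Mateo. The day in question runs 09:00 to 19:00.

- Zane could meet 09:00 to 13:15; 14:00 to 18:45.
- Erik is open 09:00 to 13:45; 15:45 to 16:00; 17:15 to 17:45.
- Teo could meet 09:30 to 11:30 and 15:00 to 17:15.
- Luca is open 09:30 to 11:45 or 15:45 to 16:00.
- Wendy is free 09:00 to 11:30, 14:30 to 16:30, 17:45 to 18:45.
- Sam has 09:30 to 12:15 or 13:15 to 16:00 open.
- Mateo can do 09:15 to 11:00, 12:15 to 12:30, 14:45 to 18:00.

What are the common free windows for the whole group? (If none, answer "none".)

Zane ∩ Erik: 09:00-13:15, 15:45-16:00, 17:15-17:45.
Zane ∩ Erik ∩ Teo: 09:30-11:30, 15:45-16:00.
Zane ∩ Erik ∩ Teo ∩ Luca: 09:30-11:30, 15:45-16:00.
Zane ∩ Erik ∩ Teo ∩ Luca ∩ Wendy: 09:30-11:30, 15:45-16:00.
Zane ∩ Erik ∩ Teo ∩ Luca ∩ Wendy ∩ Sam: 09:30-11:30, 15:45-16:00.
Zane ∩ Erik ∩ Teo ∩ Luca ∩ Wendy ∩ Sam ∩ Mateo: 09:30-11:00, 15:45-16:00.
Those are the intersection windows.

09:30-11:00, 15:45-16:00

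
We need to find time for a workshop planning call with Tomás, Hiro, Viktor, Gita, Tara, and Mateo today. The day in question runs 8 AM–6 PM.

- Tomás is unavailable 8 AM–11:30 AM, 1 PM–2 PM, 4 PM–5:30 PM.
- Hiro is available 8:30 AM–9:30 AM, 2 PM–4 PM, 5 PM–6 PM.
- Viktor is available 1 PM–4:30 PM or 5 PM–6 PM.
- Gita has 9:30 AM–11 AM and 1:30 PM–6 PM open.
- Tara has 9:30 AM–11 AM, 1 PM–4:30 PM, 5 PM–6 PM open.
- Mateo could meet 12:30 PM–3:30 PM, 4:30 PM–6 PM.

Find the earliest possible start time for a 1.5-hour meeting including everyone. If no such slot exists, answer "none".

14:00

Tomás free: 11:30-13:00, 14:00-16:00, 17:30-18:00 (invert busy blocks within the working day).
Hiro free: 08:30-09:30, 14:00-16:00, 17:00-18:00.
Viktor free: 13:00-16:30, 17:00-18:00.
Gita free: 09:30-11:00, 13:30-18:00.
Tara free: 09:30-11:00, 13:00-16:30, 17:00-18:00.
Mateo free: 12:30-15:30, 16:30-18:00.
Tomás ∩ Hiro: 14:00-16:00, 17:30-18:00.
Tomás ∩ Hiro ∩ Viktor: 14:00-16:00, 17:30-18:00.
Tomás ∩ Hiro ∩ Viktor ∩ Gita: 14:00-16:00, 17:30-18:00.
Tomás ∩ Hiro ∩ Viktor ∩ Gita ∩ Tara: 14:00-16:00, 17:30-18:00.
Tomás ∩ Hiro ∩ Viktor ∩ Gita ∩ Tara ∩ Mateo: 14:00-15:30, 17:30-18:00.
Those are the intersection windows.
The first common window of at least 90 minutes is 14:00-15:30, so the earliest start is 14:00.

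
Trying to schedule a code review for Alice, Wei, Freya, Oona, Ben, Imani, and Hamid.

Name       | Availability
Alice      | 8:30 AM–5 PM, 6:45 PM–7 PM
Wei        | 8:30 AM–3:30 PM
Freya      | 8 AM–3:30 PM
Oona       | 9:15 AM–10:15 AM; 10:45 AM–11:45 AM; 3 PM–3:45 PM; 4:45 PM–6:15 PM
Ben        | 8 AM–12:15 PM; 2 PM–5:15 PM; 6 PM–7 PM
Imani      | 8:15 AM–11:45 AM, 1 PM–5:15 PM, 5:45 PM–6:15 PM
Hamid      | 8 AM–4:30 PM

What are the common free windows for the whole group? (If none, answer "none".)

Alice ∩ Wei: 08:30-15:30.
Alice ∩ Wei ∩ Freya: 08:30-15:30.
Alice ∩ Wei ∩ Freya ∩ Oona: 09:15-10:15, 10:45-11:45, 15:00-15:30.
Alice ∩ Wei ∩ Freya ∩ Oona ∩ Ben: 09:15-10:15, 10:45-11:45, 15:00-15:30.
Alice ∩ Wei ∩ Freya ∩ Oona ∩ Ben ∩ Imani: 09:15-10:15, 10:45-11:45, 15:00-15:30.
Alice ∩ Wei ∩ Freya ∩ Oona ∩ Ben ∩ Imani ∩ Hamid: 09:15-10:15, 10:45-11:45, 15:00-15:30.

09:15-10:15, 10:45-11:45, 15:00-15:30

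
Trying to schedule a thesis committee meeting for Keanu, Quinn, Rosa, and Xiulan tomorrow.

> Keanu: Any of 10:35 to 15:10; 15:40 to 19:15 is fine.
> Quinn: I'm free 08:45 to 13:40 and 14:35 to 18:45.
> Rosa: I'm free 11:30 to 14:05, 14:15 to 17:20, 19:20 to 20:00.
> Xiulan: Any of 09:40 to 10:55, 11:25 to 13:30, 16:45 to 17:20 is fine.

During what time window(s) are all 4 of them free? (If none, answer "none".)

Keanu ∩ Quinn: 10:35-13:40, 14:35-15:10, 15:40-18:45.
Keanu ∩ Quinn ∩ Rosa: 11:30-13:40, 14:35-15:10, 15:40-17:20.
Keanu ∩ Quinn ∩ Rosa ∩ Xiulan: 11:30-13:30, 16:45-17:20.
So the common availability across everyone is 11:30-13:30, 16:45-17:20.

11:30-13:30, 16:45-17:20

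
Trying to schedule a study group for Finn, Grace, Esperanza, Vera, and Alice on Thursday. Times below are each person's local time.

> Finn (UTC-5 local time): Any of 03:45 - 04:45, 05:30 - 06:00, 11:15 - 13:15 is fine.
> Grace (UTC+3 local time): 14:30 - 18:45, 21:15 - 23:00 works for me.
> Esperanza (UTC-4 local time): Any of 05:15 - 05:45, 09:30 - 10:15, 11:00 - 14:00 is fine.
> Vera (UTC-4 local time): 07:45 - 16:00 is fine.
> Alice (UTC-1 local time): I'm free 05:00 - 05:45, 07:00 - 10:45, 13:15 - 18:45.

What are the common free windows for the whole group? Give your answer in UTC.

Finn in UTC: 08:45-09:45, 10:30-11:00, 16:15-18:15 (add 5h to convert from UTC-5).
Grace in UTC: 11:30-15:45, 18:15-20:00 (subtract 3h to convert from UTC+3).
Esperanza in UTC: 09:15-09:45, 13:30-14:15, 15:00-18:00 (add 4h to convert from UTC-4).
Vera in UTC: 11:45-20:00 (add 4h to convert from UTC-4).
Alice in UTC: 06:00-06:45, 08:00-11:45, 14:15-19:45 (add 1h to convert from UTC-1).
Finn ∩ Grace: ∅.
Finn ∩ Grace ∩ Esperanza: ∅.
Finn ∩ Grace ∩ Esperanza ∩ Vera: ∅.
Finn ∩ Grace ∩ Esperanza ∩ Vera ∩ Alice: ∅.
There is no time when everyone is free.

none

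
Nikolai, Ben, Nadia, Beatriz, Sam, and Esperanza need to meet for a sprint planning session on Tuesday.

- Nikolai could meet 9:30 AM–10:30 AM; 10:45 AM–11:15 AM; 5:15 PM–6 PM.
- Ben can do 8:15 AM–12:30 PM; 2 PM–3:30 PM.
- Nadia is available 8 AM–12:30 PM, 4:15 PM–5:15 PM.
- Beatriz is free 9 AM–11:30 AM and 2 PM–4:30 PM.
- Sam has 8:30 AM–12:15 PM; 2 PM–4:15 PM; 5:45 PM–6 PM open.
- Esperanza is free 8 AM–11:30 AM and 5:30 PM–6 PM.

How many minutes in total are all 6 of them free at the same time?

Nikolai ∩ Ben: 09:30-10:30, 10:45-11:15.
Nikolai ∩ Ben ∩ Nadia: 09:30-10:30, 10:45-11:15.
Nikolai ∩ Ben ∩ Nadia ∩ Beatriz: 09:30-10:30, 10:45-11:15.
Nikolai ∩ Ben ∩ Nadia ∩ Beatriz ∩ Sam: 09:30-10:30, 10:45-11:15.
Nikolai ∩ Ben ∩ Nadia ∩ Beatriz ∩ Sam ∩ Esperanza: 09:30-10:30, 10:45-11:15.
Summing the common windows: 60 + 30 = 90 minutes.

90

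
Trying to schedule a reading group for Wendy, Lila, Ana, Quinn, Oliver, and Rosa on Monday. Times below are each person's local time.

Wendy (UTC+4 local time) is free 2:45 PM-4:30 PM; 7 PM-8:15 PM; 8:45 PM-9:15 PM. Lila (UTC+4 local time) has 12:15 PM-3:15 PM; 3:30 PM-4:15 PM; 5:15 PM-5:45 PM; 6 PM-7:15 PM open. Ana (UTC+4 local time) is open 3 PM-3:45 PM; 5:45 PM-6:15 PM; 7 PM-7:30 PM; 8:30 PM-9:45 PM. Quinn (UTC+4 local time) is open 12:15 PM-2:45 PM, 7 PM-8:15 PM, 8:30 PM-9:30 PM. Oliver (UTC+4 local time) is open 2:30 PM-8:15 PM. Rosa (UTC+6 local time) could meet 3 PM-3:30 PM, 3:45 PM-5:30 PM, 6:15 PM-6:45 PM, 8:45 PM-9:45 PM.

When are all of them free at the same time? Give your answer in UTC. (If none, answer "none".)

15:00-15:15

Wendy in UTC: 10:45-12:30, 15:00-16:15, 16:45-17:15 (subtract 4h to convert from UTC+4).
Lila in UTC: 08:15-11:15, 11:30-12:15, 13:15-13:45, 14:00-15:15 (subtract 4h to convert from UTC+4).
Ana in UTC: 11:00-11:45, 13:45-14:15, 15:00-15:30, 16:30-17:45 (subtract 4h to convert from UTC+4).
Quinn in UTC: 08:15-10:45, 15:00-16:15, 16:30-17:30 (subtract 4h to convert from UTC+4).
Oliver in UTC: 10:30-16:15 (subtract 4h to convert from UTC+4).
Rosa in UTC: 09:00-09:30, 09:45-11:30, 12:15-12:45, 14:45-15:45 (subtract 6h to convert from UTC+6).
Wendy ∩ Lila: 10:45-11:15, 11:30-12:15, 15:00-15:15.
Wendy ∩ Lila ∩ Ana: 11:00-11:15, 11:30-11:45, 15:00-15:15.
Wendy ∩ Lila ∩ Ana ∩ Quinn: 15:00-15:15.
Wendy ∩ Lila ∩ Ana ∩ Quinn ∩ Oliver: 15:00-15:15.
Wendy ∩ Lila ∩ Ana ∩ Quinn ∩ Oliver ∩ Rosa: 15:00-15:15.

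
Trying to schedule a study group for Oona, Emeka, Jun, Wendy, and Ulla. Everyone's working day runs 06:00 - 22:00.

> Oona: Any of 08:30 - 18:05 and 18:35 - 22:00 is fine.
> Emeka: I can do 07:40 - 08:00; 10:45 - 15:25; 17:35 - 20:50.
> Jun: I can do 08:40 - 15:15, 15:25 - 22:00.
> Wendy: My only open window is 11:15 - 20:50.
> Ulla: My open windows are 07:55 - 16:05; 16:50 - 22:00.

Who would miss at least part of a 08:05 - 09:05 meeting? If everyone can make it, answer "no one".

Emeka, Jun, Oona, Wendy

Oona: not fully free for 08:05-09:05. Emeka: not fully free for 08:05-09:05. Jun: not fully free for 08:05-09:05. Wendy: not fully free for 08:05-09:05. Ulla: free for 08:05-09:05.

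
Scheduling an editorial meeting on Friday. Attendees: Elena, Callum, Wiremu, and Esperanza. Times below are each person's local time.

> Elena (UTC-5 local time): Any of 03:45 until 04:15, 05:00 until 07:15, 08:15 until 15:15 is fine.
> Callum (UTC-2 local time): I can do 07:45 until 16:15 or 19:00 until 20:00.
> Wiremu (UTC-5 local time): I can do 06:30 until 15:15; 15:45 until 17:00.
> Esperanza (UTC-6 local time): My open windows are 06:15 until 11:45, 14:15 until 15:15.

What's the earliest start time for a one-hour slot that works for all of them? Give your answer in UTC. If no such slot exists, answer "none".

Elena in UTC: 08:45-09:15, 10:00-12:15, 13:15-20:15 (add 5h to convert from UTC-5).
Callum in UTC: 09:45-18:15, 21:00-22:00 (add 2h to convert from UTC-2).
Wiremu in UTC: 11:30-20:15, 20:45-22:00 (add 5h to convert from UTC-5).
Esperanza in UTC: 12:15-17:45, 20:15-21:15 (add 6h to convert from UTC-6).
Elena ∩ Callum: 10:00-12:15, 13:15-18:15.
Elena ∩ Callum ∩ Wiremu: 11:30-12:15, 13:15-18:15.
Elena ∩ Callum ∩ Wiremu ∩ Esperanza: 13:15-17:45.
The first common window of at least 60 minutes is 13:15-17:45, so the earliest start is 13:15.

13:15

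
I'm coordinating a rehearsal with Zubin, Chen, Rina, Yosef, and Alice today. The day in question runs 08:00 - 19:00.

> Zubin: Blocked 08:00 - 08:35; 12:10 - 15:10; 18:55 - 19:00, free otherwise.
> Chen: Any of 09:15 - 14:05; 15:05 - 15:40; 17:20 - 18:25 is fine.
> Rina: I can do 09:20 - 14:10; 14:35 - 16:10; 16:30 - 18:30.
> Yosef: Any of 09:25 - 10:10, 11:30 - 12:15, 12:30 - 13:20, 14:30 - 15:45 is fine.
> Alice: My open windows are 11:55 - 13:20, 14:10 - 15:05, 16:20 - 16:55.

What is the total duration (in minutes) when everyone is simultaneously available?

Zubin free: 08:35-12:10, 15:10-18:55 (invert busy blocks within the working day).
Chen free: 09:15-14:05, 15:05-15:40, 17:20-18:25.
Rina free: 09:20-14:10, 14:35-16:10, 16:30-18:30.
Yosef free: 09:25-10:10, 11:30-12:15, 12:30-13:20, 14:30-15:45.
Alice free: 11:55-13:20, 14:10-15:05, 16:20-16:55.
Zubin ∩ Chen: 09:15-12:10, 15:10-15:40, 17:20-18:25.
Zubin ∩ Chen ∩ Rina: 09:20-12:10, 15:10-15:40, 17:20-18:25.
Zubin ∩ Chen ∩ Rina ∩ Yosef: 09:25-10:10, 11:30-12:10, 15:10-15:40.
Zubin ∩ Chen ∩ Rina ∩ Yosef ∩ Alice: 11:55-12:10.
That's a single block of 15 minutes.

15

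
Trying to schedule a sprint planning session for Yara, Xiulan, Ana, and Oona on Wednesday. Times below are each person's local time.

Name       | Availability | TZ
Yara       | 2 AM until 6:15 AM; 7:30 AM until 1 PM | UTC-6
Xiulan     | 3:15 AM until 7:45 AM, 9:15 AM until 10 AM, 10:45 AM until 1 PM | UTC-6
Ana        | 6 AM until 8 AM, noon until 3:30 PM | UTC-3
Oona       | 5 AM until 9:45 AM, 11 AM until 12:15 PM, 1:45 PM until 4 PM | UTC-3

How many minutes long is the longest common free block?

105

Yara in UTC: 08:00-12:15, 13:30-19:00 (add 6h to convert from UTC-6).
Xiulan in UTC: 09:15-13:45, 15:15-16:00, 16:45-19:00 (add 6h to convert from UTC-6).
Ana in UTC: 09:00-11:00, 15:00-18:30 (add 3h to convert from UTC-3).
Oona in UTC: 08:00-12:45, 14:00-15:15, 16:45-19:00 (add 3h to convert from UTC-3).
Yara ∩ Xiulan: 09:15-12:15, 13:30-13:45, 15:15-16:00, 16:45-19:00.
Yara ∩ Xiulan ∩ Ana: 09:15-11:00, 15:15-16:00, 16:45-18:30.
Yara ∩ Xiulan ∩ Ana ∩ Oona: 09:15-11:00, 16:45-18:30.
So the common availability across everyone is 09:15-11:00, 16:45-18:30.
The longest is 09:15-11:00 at 105 minutes.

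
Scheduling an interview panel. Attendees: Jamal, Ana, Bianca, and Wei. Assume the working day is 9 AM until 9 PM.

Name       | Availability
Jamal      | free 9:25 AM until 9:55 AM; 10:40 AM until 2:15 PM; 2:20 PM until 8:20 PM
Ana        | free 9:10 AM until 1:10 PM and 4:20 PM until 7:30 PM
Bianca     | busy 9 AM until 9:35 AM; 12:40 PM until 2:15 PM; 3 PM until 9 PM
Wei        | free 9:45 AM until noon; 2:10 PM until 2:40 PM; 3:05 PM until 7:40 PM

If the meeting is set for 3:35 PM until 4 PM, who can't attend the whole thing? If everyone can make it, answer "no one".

Jamal free: 09:25-09:55, 10:40-14:15, 14:20-20:20.
Ana free: 09:10-13:10, 16:20-19:30.
Bianca free: 09:35-12:40, 14:15-15:00 (invert busy blocks within the working day).
Wei free: 09:45-12:00, 14:10-14:40, 15:05-19:40.
Jamal: free for 15:35-16:00. Ana: not fully free for 15:35-16:00. Bianca: not fully free for 15:35-16:00. Wei: free for 15:35-16:00.

Ana, Bianca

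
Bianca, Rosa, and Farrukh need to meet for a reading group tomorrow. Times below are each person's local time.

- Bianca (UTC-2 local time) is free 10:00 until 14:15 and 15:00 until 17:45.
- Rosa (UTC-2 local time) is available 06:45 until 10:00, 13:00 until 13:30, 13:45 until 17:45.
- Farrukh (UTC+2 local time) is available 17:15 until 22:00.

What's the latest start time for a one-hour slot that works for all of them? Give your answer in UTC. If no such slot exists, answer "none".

Bianca in UTC: 12:00-16:15, 17:00-19:45 (add 2h to convert from UTC-2).
Rosa in UTC: 08:45-12:00, 15:00-15:30, 15:45-19:45 (add 2h to convert from UTC-2).
Farrukh in UTC: 15:15-20:00 (subtract 2h to convert from UTC+2).
Bianca ∩ Rosa: 15:00-15:30, 15:45-16:15, 17:00-19:45.
Bianca ∩ Rosa ∩ Farrukh: 15:15-15:30, 15:45-16:15, 17:00-19:45.
Those are the intersection windows.
The last common window of at least 60 minutes is 17:00-19:45; a 60-minute meeting can start as late as 18:45 and still end by 19:45.

18:45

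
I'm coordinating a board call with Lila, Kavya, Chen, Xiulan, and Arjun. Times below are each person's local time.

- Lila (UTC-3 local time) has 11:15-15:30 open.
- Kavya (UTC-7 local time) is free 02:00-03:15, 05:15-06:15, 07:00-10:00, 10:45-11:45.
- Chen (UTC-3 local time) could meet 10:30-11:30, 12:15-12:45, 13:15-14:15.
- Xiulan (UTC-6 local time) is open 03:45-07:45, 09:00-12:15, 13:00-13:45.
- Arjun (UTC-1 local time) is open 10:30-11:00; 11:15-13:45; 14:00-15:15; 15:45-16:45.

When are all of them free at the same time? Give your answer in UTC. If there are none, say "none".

Lila in UTC: 14:15-18:30 (add 3h to convert from UTC-3).
Kavya in UTC: 09:00-10:15, 12:15-13:15, 14:00-17:00, 17:45-18:45 (add 7h to convert from UTC-7).
Chen in UTC: 13:30-14:30, 15:15-15:45, 16:15-17:15 (add 3h to convert from UTC-3).
Xiulan in UTC: 09:45-13:45, 15:00-18:15, 19:00-19:45 (add 6h to convert from UTC-6).
Arjun in UTC: 11:30-12:00, 12:15-14:45, 15:00-16:15, 16:45-17:45 (add 1h to convert from UTC-1).
Lila ∩ Kavya: 14:15-17:00, 17:45-18:30.
Lila ∩ Kavya ∩ Chen: 14:15-14:30, 15:15-15:45, 16:15-17:00.
Lila ∩ Kavya ∩ Chen ∩ Xiulan: 15:15-15:45, 16:15-17:00.
Lila ∩ Kavya ∩ Chen ∩ Xiulan ∩ Arjun: 15:15-15:45, 16:45-17:00.
Those are the intersection windows.

15:15-15:45, 16:45-17:00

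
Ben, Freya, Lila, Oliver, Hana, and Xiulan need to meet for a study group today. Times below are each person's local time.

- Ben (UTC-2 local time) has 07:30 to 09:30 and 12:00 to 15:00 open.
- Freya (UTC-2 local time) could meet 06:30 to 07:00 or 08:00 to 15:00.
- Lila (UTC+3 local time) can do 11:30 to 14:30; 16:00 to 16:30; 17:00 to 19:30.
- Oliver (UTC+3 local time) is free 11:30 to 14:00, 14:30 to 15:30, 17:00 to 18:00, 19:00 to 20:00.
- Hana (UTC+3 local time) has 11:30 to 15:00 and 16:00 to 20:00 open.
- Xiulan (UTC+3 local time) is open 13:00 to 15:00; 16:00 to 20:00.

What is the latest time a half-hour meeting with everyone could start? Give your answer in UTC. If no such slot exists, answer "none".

16:00

Ben in UTC: 09:30-11:30, 14:00-17:00 (add 2h to convert from UTC-2).
Freya in UTC: 08:30-09:00, 10:00-17:00 (add 2h to convert from UTC-2).
Lila in UTC: 08:30-11:30, 13:00-13:30, 14:00-16:30 (subtract 3h to convert from UTC+3).
Oliver in UTC: 08:30-11:00, 11:30-12:30, 14:00-15:00, 16:00-17:00 (subtract 3h to convert from UTC+3).
Hana in UTC: 08:30-12:00, 13:00-17:00 (subtract 3h to convert from UTC+3).
Xiulan in UTC: 10:00-12:00, 13:00-17:00 (subtract 3h to convert from UTC+3).
Ben ∩ Freya: 10:00-11:30, 14:00-17:00.
Ben ∩ Freya ∩ Lila: 10:00-11:30, 14:00-16:30.
Ben ∩ Freya ∩ Lila ∩ Oliver: 10:00-11:00, 14:00-15:00, 16:00-16:30.
Ben ∩ Freya ∩ Lila ∩ Oliver ∩ Hana: 10:00-11:00, 14:00-15:00, 16:00-16:30.
Ben ∩ Freya ∩ Lila ∩ Oliver ∩ Hana ∩ Xiulan: 10:00-11:00, 14:00-15:00, 16:00-16:30.
The last common window of at least 30 minutes is 16:00-16:30; a 30-minute meeting can start as late as 16:00 and still end by 16:30.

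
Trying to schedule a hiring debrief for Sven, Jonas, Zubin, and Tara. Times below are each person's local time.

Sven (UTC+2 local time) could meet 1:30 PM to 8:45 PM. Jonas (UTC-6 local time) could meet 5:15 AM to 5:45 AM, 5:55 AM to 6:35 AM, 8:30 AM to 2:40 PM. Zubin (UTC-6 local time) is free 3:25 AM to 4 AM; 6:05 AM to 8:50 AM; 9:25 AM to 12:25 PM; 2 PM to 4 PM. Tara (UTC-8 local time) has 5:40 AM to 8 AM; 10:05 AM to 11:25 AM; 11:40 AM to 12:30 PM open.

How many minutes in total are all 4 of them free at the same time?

Sven in UTC: 11:30-18:45 (subtract 2h to convert from UTC+2).
Jonas in UTC: 11:15-11:45, 11:55-12:35, 14:30-20:40 (add 6h to convert from UTC-6).
Zubin in UTC: 09:25-10:00, 12:05-14:50, 15:25-18:25, 20:00-22:00 (add 6h to convert from UTC-6).
Tara in UTC: 13:40-16:00, 18:05-19:25, 19:40-20:30 (add 8h to convert from UTC-8).
Sven ∩ Jonas: 11:30-11:45, 11:55-12:35, 14:30-18:45.
Sven ∩ Jonas ∩ Zubin: 12:05-12:35, 14:30-14:50, 15:25-18:25.
Sven ∩ Jonas ∩ Zubin ∩ Tara: 14:30-14:50, 15:25-16:00, 18:05-18:25.
Summing the common windows: 20 + 35 + 20 = 75 minutes.

75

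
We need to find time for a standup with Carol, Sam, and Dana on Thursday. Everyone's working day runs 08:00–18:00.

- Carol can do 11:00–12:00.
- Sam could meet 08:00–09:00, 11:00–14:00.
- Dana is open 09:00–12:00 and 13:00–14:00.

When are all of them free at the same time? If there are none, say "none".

11:00-12:00

Carol ∩ Sam: 11:00-12:00.
Carol ∩ Sam ∩ Dana: 11:00-12:00.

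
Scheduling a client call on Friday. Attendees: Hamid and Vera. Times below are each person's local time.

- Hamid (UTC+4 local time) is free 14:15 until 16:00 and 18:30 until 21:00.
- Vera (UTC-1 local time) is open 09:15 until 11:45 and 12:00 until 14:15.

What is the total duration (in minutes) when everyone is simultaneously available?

150

Hamid in UTC: 10:15-12:00, 14:30-17:00 (subtract 4h to convert from UTC+4).
Vera in UTC: 10:15-12:45, 13:00-15:15 (add 1h to convert from UTC-1).
Hamid ∩ Vera: 10:15-12:00, 14:30-15:15.
So the common availability across everyone is 10:15-12:00, 14:30-15:15.
Summing the common windows: 105 + 45 = 150 minutes.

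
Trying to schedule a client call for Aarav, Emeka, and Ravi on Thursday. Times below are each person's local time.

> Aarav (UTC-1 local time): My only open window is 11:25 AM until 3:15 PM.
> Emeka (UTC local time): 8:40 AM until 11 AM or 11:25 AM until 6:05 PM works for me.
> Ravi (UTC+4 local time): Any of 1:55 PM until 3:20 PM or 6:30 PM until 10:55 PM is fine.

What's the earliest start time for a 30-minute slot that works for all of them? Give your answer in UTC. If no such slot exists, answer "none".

Aarav in UTC: 12:25-16:15 (add 1h to convert from UTC-1).
Emeka in UTC: 08:40-11:00, 11:25-18:05.
Ravi in UTC: 09:55-11:20, 14:30-18:55 (subtract 4h to convert from UTC+4).
Aarav ∩ Emeka: 12:25-16:15.
Aarav ∩ Emeka ∩ Ravi: 14:30-16:15.
The first common window of at least 30 minutes is 14:30-16:15, so the earliest start is 14:30.

14:30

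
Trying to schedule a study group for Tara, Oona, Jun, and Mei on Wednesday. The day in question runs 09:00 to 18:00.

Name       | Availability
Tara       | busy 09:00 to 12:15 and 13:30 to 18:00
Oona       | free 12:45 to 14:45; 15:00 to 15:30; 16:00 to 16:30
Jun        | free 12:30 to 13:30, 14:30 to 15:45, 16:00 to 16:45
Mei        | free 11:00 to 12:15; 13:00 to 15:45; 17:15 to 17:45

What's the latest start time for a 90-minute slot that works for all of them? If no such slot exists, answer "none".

Tara free: 12:15-13:30 (invert busy blocks within the working day).
Oona free: 12:45-14:45, 15:00-15:30, 16:00-16:30.
Jun free: 12:30-13:30, 14:30-15:45, 16:00-16:45.
Mei free: 11:00-12:15, 13:00-15:45, 17:15-17:45.
Tara ∩ Oona: 12:45-13:30.
Tara ∩ Oona ∩ Jun: 12:45-13:30.
Tara ∩ Oona ∩ Jun ∩ Mei: 13:00-13:30.
So the common availability across everyone is 13:00-13:30.
No common window is at least 90 minutes long.

none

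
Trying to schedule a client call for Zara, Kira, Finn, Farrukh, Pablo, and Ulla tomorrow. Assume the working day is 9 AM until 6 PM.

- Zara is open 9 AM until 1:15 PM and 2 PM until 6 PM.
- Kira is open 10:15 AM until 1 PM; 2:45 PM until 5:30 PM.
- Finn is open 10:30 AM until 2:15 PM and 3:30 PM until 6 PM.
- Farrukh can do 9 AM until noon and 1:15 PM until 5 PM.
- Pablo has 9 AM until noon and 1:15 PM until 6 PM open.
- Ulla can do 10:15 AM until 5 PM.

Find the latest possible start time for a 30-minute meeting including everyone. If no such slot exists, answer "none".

16:30

Zara ∩ Kira: 10:15-13:00, 14:45-17:30.
Zara ∩ Kira ∩ Finn: 10:30-13:00, 15:30-17:30.
Zara ∩ Kira ∩ Finn ∩ Farrukh: 10:30-12:00, 15:30-17:00.
Zara ∩ Kira ∩ Finn ∩ Farrukh ∩ Pablo: 10:30-12:00, 15:30-17:00.
Zara ∩ Kira ∩ Finn ∩ Farrukh ∩ Pablo ∩ Ulla: 10:30-12:00, 15:30-17:00.
Those are the intersection windows.
The last common window of at least 30 minutes is 15:30-17:00; a 30-minute meeting can start as late as 16:30 and still end by 17:00.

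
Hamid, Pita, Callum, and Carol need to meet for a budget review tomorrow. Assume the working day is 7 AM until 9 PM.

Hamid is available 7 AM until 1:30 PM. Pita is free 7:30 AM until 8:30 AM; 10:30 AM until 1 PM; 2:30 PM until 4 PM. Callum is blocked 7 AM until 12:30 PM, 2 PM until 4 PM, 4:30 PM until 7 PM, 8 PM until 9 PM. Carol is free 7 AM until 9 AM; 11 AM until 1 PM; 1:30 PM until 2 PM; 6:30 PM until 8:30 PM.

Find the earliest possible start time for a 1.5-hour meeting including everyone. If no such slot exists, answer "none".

Hamid free: 07:00-13:30.
Pita free: 07:30-08:30, 10:30-13:00, 14:30-16:00.
Callum free: 12:30-14:00, 16:00-16:30, 19:00-20:00 (invert busy blocks within the working day).
Carol free: 07:00-09:00, 11:00-13:00, 13:30-14:00, 18:30-20:30.
Hamid ∩ Pita: 07:30-08:30, 10:30-13:00.
Hamid ∩ Pita ∩ Callum: 12:30-13:00.
Hamid ∩ Pita ∩ Callum ∩ Carol: 12:30-13:00.
No common window is at least 90 minutes long.

none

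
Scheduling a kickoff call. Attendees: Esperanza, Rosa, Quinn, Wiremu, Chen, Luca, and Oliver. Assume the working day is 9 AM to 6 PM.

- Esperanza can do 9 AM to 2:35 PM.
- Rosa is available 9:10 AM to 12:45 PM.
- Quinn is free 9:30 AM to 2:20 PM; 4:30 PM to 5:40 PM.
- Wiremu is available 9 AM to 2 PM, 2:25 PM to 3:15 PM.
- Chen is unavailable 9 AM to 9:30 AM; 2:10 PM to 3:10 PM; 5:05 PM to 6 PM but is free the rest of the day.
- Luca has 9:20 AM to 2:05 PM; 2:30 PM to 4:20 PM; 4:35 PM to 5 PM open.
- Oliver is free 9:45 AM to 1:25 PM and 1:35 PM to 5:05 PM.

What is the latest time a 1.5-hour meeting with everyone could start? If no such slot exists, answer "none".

11:15

Esperanza free: 09:00-14:35.
Rosa free: 09:10-12:45.
Quinn free: 09:30-14:20, 16:30-17:40.
Wiremu free: 09:00-14:00, 14:25-15:15.
Chen free: 09:30-14:10, 15:10-17:05 (invert busy blocks within the working day).
Luca free: 09:20-14:05, 14:30-16:20, 16:35-17:00.
Oliver free: 09:45-13:25, 13:35-17:05.
Esperanza ∩ Rosa: 09:10-12:45.
Esperanza ∩ Rosa ∩ Quinn: 09:30-12:45.
Esperanza ∩ Rosa ∩ Quinn ∩ Wiremu: 09:30-12:45.
Esperanza ∩ Rosa ∩ Quinn ∩ Wiremu ∩ Chen: 09:30-12:45.
Esperanza ∩ Rosa ∩ Quinn ∩ Wiremu ∩ Chen ∩ Luca: 09:30-12:45.
Esperanza ∩ Rosa ∩ Quinn ∩ Wiremu ∩ Chen ∩ Luca ∩ Oliver: 09:45-12:45.
The last common window of at least 90 minutes is 09:45-12:45; a 90-minute meeting can start as late as 11:15 and still end by 12:45.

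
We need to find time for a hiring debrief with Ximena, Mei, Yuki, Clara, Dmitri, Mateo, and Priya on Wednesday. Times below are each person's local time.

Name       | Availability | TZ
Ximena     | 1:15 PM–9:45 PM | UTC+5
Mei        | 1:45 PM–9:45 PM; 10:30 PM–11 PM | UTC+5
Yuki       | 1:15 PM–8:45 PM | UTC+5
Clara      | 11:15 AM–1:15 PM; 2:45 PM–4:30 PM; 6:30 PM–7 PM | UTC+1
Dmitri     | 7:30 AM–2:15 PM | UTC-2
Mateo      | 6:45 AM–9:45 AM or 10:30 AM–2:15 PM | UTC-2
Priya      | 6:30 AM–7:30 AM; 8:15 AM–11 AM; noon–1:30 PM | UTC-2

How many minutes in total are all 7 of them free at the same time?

180

Ximena in UTC: 08:15-16:45 (subtract 5h to convert from UTC+5).
Mei in UTC: 08:45-16:45, 17:30-18:00 (subtract 5h to convert from UTC+5).
Yuki in UTC: 08:15-15:45 (subtract 5h to convert from UTC+5).
Clara in UTC: 10:15-12:15, 13:45-15:30, 17:30-18:00 (subtract 1h to convert from UTC+1).
Dmitri in UTC: 09:30-16:15 (add 2h to convert from UTC-2).
Mateo in UTC: 08:45-11:45, 12:30-16:15 (add 2h to convert from UTC-2).
Priya in UTC: 08:30-09:30, 10:15-13:00, 14:00-15:30 (add 2h to convert from UTC-2).
Ximena ∩ Mei: 08:45-16:45.
Ximena ∩ Mei ∩ Yuki: 08:45-15:45.
Ximena ∩ Mei ∩ Yuki ∩ Clara: 10:15-12:15, 13:45-15:30.
Ximena ∩ Mei ∩ Yuki ∩ Clara ∩ Dmitri: 10:15-12:15, 13:45-15:30.
Ximena ∩ Mei ∩ Yuki ∩ Clara ∩ Dmitri ∩ Mateo: 10:15-11:45, 13:45-15:30.
Ximena ∩ Mei ∩ Yuki ∩ Clara ∩ Dmitri ∩ Mateo ∩ Priya: 10:15-11:45, 14:00-15:30.
So the common availability across everyone is 10:15-11:45, 14:00-15:30.
Summing the common windows: 90 + 90 = 180 minutes.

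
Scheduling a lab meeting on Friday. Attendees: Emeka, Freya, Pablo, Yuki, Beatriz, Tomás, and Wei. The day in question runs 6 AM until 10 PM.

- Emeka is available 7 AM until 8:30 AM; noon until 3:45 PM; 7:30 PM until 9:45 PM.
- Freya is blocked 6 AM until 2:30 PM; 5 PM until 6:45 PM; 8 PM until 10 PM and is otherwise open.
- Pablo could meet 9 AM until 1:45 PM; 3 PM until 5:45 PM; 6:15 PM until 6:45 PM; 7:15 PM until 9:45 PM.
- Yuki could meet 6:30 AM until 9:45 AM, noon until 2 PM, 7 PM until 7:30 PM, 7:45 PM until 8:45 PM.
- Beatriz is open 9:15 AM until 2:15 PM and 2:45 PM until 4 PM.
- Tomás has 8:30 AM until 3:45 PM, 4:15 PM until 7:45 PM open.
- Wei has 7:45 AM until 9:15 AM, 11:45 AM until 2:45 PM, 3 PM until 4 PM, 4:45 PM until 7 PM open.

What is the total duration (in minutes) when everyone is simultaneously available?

Emeka free: 07:00-08:30, 12:00-15:45, 19:30-21:45.
Freya free: 14:30-17:00, 18:45-20:00 (invert busy blocks within the working day).
Pablo free: 09:00-13:45, 15:00-17:45, 18:15-18:45, 19:15-21:45.
Yuki free: 06:30-09:45, 12:00-14:00, 19:00-19:30, 19:45-20:45.
Beatriz free: 09:15-14:15, 14:45-16:00.
Tomás free: 08:30-15:45, 16:15-19:45.
Wei free: 07:45-09:15, 11:45-14:45, 15:00-16:00, 16:45-19:00.
Emeka ∩ Freya: 14:30-15:45, 19:30-20:00.
Emeka ∩ Freya ∩ Pablo: 15:00-15:45, 19:30-20:00.
Emeka ∩ Freya ∩ Pablo ∩ Yuki: 19:45-20:00.
Emeka ∩ Freya ∩ Pablo ∩ Yuki ∩ Beatriz: ∅.
Emeka ∩ Freya ∩ Pablo ∩ Yuki ∩ Beatriz ∩ Tomás: ∅.
Emeka ∩ Freya ∩ Pablo ∩ Yuki ∩ Beatriz ∩ Tomás ∩ Wei: ∅.
There is no time when everyone is free.
There is no common window, so the total is 0 minutes.

0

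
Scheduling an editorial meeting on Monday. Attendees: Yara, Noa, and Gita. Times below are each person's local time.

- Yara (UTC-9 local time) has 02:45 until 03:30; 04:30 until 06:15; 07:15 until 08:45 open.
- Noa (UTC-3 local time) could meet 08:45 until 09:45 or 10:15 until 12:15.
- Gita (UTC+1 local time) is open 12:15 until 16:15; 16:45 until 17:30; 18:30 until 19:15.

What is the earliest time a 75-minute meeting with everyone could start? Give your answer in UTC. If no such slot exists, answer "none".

Yara in UTC: 11:45-12:30, 13:30-15:15, 16:15-17:45 (add 9h to convert from UTC-9).
Noa in UTC: 11:45-12:45, 13:15-15:15 (add 3h to convert from UTC-3).
Gita in UTC: 11:15-15:15, 15:45-16:30, 17:30-18:15 (subtract 1h to convert from UTC+1).
Yara ∩ Noa: 11:45-12:30, 13:30-15:15.
Yara ∩ Noa ∩ Gita: 11:45-12:30, 13:30-15:15.
The first common window of at least 75 minutes is 13:30-15:15, so the earliest start is 13:30.

13:30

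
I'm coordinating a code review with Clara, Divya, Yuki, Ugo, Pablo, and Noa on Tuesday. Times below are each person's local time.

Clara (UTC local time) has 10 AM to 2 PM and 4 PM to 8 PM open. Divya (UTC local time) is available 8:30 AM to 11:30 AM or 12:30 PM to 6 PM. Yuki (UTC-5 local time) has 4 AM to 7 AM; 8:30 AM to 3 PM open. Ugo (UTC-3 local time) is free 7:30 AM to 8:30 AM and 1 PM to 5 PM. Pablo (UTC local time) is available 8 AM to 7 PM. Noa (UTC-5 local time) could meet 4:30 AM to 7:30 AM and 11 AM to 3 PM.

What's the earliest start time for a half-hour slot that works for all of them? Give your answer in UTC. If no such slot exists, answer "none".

Clara in UTC: 10:00-14:00, 16:00-20:00.
Divya in UTC: 08:30-11:30, 12:30-18:00.
Yuki in UTC: 09:00-12:00, 13:30-20:00 (add 5h to convert from UTC-5).
Ugo in UTC: 10:30-11:30, 16:00-20:00 (add 3h to convert from UTC-3).
Pablo in UTC: 08:00-19:00.
Noa in UTC: 09:30-12:30, 16:00-20:00 (add 5h to convert from UTC-5).
Clara ∩ Divya: 10:00-11:30, 12:30-14:00, 16:00-18:00.
Clara ∩ Divya ∩ Yuki: 10:00-11:30, 13:30-14:00, 16:00-18:00.
Clara ∩ Divya ∩ Yuki ∩ Ugo: 10:30-11:30, 16:00-18:00.
Clara ∩ Divya ∩ Yuki ∩ Ugo ∩ Pablo: 10:30-11:30, 16:00-18:00.
Clara ∩ Divya ∩ Yuki ∩ Ugo ∩ Pablo ∩ Noa: 10:30-11:30, 16:00-18:00.
The first common window of at least 30 minutes is 10:30-11:30, so the earliest start is 10:30.

10:30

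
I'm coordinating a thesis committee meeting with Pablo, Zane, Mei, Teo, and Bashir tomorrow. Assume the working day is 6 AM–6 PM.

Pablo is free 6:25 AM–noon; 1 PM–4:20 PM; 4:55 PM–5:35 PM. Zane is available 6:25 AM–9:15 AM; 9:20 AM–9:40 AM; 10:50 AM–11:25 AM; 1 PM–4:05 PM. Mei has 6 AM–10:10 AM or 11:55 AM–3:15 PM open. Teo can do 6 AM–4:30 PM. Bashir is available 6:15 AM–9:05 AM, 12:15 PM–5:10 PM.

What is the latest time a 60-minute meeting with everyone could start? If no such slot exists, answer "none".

14:15

Pablo ∩ Zane: 06:25-09:15, 09:20-09:40, 10:50-11:25, 13:00-16:05.
Pablo ∩ Zane ∩ Mei: 06:25-09:15, 09:20-09:40, 13:00-15:15.
Pablo ∩ Zane ∩ Mei ∩ Teo: 06:25-09:15, 09:20-09:40, 13:00-15:15.
Pablo ∩ Zane ∩ Mei ∩ Teo ∩ Bashir: 06:25-09:05, 13:00-15:15.
So the common availability across everyone is 06:25-09:05, 13:00-15:15.
The last common window of at least 60 minutes is 13:00-15:15; a 60-minute meeting can start as late as 14:15 and still end by 15:15.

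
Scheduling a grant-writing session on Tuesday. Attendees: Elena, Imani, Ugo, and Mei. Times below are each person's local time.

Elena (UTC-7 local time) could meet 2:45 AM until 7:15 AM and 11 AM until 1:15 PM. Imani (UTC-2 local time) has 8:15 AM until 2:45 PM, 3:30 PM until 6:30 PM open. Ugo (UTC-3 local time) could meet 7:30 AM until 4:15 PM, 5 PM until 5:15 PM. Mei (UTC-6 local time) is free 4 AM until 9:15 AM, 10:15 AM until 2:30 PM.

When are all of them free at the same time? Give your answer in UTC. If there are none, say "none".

10:30-14:15, 18:00-19:15, 20:00-20:15

Elena in UTC: 09:45-14:15, 18:00-20:15 (add 7h to convert from UTC-7).
Imani in UTC: 10:15-16:45, 17:30-20:30 (add 2h to convert from UTC-2).
Ugo in UTC: 10:30-19:15, 20:00-20:15 (add 3h to convert from UTC-3).
Mei in UTC: 10:00-15:15, 16:15-20:30 (add 6h to convert from UTC-6).
Elena ∩ Imani: 10:15-14:15, 18:00-20:15.
Elena ∩ Imani ∩ Ugo: 10:30-14:15, 18:00-19:15, 20:00-20:15.
Elena ∩ Imani ∩ Ugo ∩ Mei: 10:30-14:15, 18:00-19:15, 20:00-20:15.
Those are the intersection windows.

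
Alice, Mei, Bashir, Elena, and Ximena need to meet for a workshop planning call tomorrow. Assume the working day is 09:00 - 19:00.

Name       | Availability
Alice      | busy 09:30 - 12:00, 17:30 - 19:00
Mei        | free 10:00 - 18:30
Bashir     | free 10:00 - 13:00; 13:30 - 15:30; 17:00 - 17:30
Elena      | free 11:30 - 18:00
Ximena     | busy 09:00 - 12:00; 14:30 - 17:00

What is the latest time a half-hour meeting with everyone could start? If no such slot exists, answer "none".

17:00

Alice free: 09:00-09:30, 12:00-17:30 (invert busy blocks within the working day).
Mei free: 10:00-18:30.
Bashir free: 10:00-13:00, 13:30-15:30, 17:00-17:30.
Elena free: 11:30-18:00.
Ximena free: 12:00-14:30, 17:00-19:00 (invert busy blocks within the working day).
Alice ∩ Mei: 12:00-17:30.
Alice ∩ Mei ∩ Bashir: 12:00-13:00, 13:30-15:30, 17:00-17:30.
Alice ∩ Mei ∩ Bashir ∩ Elena: 12:00-13:00, 13:30-15:30, 17:00-17:30.
Alice ∩ Mei ∩ Bashir ∩ Elena ∩ Ximena: 12:00-13:00, 13:30-14:30, 17:00-17:30.
So the common availability across everyone is 12:00-13:00, 13:30-14:30, 17:00-17:30.
The last common window of at least 30 minutes is 17:00-17:30; a 30-minute meeting can start as late as 17:00 and still end by 17:30.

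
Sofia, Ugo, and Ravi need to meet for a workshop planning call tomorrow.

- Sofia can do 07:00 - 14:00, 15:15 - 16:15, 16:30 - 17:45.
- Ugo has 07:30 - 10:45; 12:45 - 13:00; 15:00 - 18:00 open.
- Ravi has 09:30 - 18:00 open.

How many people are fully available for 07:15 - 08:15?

1

Sofia can make the full 07:15-08:15 slot — that's 1.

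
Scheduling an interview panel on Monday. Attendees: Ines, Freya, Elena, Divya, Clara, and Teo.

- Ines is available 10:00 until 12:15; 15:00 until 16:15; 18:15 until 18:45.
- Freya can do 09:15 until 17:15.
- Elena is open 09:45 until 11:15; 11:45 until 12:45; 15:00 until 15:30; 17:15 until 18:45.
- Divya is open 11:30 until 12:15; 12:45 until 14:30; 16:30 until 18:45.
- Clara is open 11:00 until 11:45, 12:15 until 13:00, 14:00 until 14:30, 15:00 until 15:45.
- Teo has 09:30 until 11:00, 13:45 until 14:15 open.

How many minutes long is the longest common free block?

Ines ∩ Freya: 10:00-12:15, 15:00-16:15.
Ines ∩ Freya ∩ Elena: 10:00-11:15, 11:45-12:15, 15:00-15:30.
Ines ∩ Freya ∩ Elena ∩ Divya: 11:45-12:15.
Ines ∩ Freya ∩ Elena ∩ Divya ∩ Clara: ∅.
Ines ∩ Freya ∩ Elena ∩ Divya ∩ Clara ∩ Teo: ∅.
There is no time when everyone is free.
No common window exists, so the longest block is 0 minutes.

0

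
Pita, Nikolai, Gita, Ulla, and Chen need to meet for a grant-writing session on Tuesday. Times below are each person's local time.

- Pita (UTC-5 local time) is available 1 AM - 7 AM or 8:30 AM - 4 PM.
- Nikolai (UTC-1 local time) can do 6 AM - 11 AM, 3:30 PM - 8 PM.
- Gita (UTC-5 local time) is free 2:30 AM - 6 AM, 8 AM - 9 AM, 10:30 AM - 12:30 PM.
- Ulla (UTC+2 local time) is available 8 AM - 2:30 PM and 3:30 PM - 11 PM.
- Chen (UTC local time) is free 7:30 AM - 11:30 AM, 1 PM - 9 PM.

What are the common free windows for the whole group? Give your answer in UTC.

Pita in UTC: 06:00-12:00, 13:30-21:00 (add 5h to convert from UTC-5).
Nikolai in UTC: 07:00-12:00, 16:30-21:00 (add 1h to convert from UTC-1).
Gita in UTC: 07:30-11:00, 13:00-14:00, 15:30-17:30 (add 5h to convert from UTC-5).
Ulla in UTC: 06:00-12:30, 13:30-21:00 (subtract 2h to convert from UTC+2).
Chen in UTC: 07:30-11:30, 13:00-21:00.
Pita ∩ Nikolai: 07:00-12:00, 16:30-21:00.
Pita ∩ Nikolai ∩ Gita: 07:30-11:00, 16:30-17:30.
Pita ∩ Nikolai ∩ Gita ∩ Ulla: 07:30-11:00, 16:30-17:30.
Pita ∩ Nikolai ∩ Gita ∩ Ulla ∩ Chen: 07:30-11:00, 16:30-17:30.

07:30-11:00, 16:30-17:30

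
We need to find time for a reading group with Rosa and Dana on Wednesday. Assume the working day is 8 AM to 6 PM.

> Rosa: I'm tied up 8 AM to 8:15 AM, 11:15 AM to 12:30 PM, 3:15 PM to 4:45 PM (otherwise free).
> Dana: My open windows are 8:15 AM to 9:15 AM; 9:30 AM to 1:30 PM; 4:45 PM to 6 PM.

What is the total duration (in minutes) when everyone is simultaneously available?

300

Rosa free: 08:15-11:15, 12:30-15:15, 16:45-18:00 (invert busy blocks within the working day).
Dana free: 08:15-09:15, 09:30-13:30, 16:45-18:00.
Rosa ∩ Dana: 08:15-09:15, 09:30-11:15, 12:30-13:30, 16:45-18:00.
Summing the common windows: 60 + 105 + 60 + 75 = 300 minutes.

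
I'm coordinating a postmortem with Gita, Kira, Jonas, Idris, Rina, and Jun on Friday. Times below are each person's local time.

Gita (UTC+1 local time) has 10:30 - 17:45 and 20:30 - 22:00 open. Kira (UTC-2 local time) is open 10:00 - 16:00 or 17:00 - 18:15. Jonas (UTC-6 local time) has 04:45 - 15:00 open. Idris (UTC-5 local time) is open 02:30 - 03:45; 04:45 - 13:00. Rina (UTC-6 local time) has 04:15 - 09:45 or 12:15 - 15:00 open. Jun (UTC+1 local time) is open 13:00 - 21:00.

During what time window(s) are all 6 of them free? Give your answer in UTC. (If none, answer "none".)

Gita in UTC: 09:30-16:45, 19:30-21:00 (subtract 1h to convert from UTC+1).
Kira in UTC: 12:00-18:00, 19:00-20:15 (add 2h to convert from UTC-2).
Jonas in UTC: 10:45-21:00 (add 6h to convert from UTC-6).
Idris in UTC: 07:30-08:45, 09:45-18:00 (add 5h to convert from UTC-5).
Rina in UTC: 10:15-15:45, 18:15-21:00 (add 6h to convert from UTC-6).
Jun in UTC: 12:00-20:00 (subtract 1h to convert from UTC+1).
Gita ∩ Kira: 12:00-16:45, 19:30-20:15.
Gita ∩ Kira ∩ Jonas: 12:00-16:45, 19:30-20:15.
Gita ∩ Kira ∩ Jonas ∩ Idris: 12:00-16:45.
Gita ∩ Kira ∩ Jonas ∩ Idris ∩ Rina: 12:00-15:45.
Gita ∩ Kira ∩ Jonas ∩ Idris ∩ Rina ∩ Jun: 12:00-15:45.
So the common availability across everyone is 12:00-15:45.

12:00-15:45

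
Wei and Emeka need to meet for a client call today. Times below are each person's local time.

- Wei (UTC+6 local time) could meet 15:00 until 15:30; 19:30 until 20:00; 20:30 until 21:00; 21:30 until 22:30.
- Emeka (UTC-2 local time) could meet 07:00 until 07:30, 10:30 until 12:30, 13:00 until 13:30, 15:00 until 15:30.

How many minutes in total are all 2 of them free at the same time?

Wei in UTC: 09:00-09:30, 13:30-14:00, 14:30-15:00, 15:30-16:30 (subtract 6h to convert from UTC+6).
Emeka in UTC: 09:00-09:30, 12:30-14:30, 15:00-15:30, 17:00-17:30 (add 2h to convert from UTC-2).
Wei ∩ Emeka: 09:00-09:30, 13:30-14:00.
So the common availability across everyone is 09:00-09:30, 13:30-14:00.
Summing the common windows: 30 + 30 = 60 minutes.

60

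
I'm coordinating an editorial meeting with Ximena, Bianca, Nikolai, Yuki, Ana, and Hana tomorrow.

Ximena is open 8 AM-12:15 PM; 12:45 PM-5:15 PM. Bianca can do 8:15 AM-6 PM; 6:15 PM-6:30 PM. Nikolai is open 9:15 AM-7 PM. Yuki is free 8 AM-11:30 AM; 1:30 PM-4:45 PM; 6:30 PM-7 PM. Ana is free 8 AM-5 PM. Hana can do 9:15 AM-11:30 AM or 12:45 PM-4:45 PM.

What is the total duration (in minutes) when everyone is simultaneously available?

330

Ximena ∩ Bianca: 08:15-12:15, 12:45-17:15.
Ximena ∩ Bianca ∩ Nikolai: 09:15-12:15, 12:45-17:15.
Ximena ∩ Bianca ∩ Nikolai ∩ Yuki: 09:15-11:30, 13:30-16:45.
Ximena ∩ Bianca ∩ Nikolai ∩ Yuki ∩ Ana: 09:15-11:30, 13:30-16:45.
Ximena ∩ Bianca ∩ Nikolai ∩ Yuki ∩ Ana ∩ Hana: 09:15-11:30, 13:30-16:45.
Summing the common windows: 135 + 195 = 330 minutes.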